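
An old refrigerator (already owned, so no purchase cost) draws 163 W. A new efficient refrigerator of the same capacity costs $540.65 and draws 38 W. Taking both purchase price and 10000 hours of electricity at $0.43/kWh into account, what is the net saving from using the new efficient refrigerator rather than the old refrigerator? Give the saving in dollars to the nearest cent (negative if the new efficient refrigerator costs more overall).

old refrigerator: $0.00 + (163/1000) kW × 10000 h × $0.43 = $0.00 + $700.9 = $700.9
new efficient refrigerator: $540.65 + (38/1000) kW × 10000 h × $0.43 = $540.65 + $163.4 = $704.05
Saving = $700.9 − $704.05 = −$3.15

-$3.15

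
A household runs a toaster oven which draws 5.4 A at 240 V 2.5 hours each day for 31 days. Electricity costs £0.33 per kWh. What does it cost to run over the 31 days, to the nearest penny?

£33.15

Power = 5.4 A × 240 V = 1296 W = 1.296 kW
Runtime = 2.5 h/day × 31 days = 77.5 h
Energy = 1.296 kW × 77.5 h = 100.44 kWh
Cost = 100.44 kWh × £0.33/kWh = £33.15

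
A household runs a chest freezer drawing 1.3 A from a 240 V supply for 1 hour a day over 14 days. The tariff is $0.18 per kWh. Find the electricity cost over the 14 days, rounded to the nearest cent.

$0.79

Power = 1.3 A × 240 V = 312 W = 0.312 kW
Runtime = 1 h/day × 14 days = 14 h
Energy = 0.312 kW × 14 h = 4.368 kWh
Cost = 4.368 kWh × $0.18/kWh = $0.79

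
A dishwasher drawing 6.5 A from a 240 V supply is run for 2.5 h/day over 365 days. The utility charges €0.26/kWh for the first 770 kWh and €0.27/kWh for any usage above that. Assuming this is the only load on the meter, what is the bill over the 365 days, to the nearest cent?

Power = 6.5 A × 240 V = 1560 W = 1.56 kW
Runtime = 2.5 h/day × 365 days = 912.5 h
Energy = 1.56 kW × 912.5 h = 1423.5 kWh
Tier 1 (0–770 kWh): 770 × €0.26 = €200.2
Above 770 kWh: 653.5 × €0.27 = €176.445
Bill = €376.65

€376.65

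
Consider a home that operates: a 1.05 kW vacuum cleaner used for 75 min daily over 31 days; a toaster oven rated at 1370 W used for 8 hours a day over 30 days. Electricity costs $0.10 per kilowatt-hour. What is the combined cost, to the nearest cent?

$36.95

vacuum cleaner: Runtime = 75 min × 31 = 2325 min = 38.75 h
vacuum cleaner: 1.05 kW × 38.75 h = 40.6875 kWh
toaster oven: Runtime = 8 h/day × 30 days = 240 h
toaster oven: 1.37 kW × 240 h = 328.8 kWh
Total energy = 369.4875 kWh
Cost = 369.4875 × $0.10 = $36.95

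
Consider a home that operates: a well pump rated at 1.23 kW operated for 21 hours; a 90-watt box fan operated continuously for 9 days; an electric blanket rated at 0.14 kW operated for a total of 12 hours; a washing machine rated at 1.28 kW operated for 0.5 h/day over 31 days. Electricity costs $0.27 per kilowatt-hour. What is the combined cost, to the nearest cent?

well pump: 1.23 kW × 21 h = 25.83 kWh
box fan: Runtime = 24 h × 9 = 216 h
box fan: 0.09 kW × 216 h = 19.44 kWh
electric blanket: 0.14 kW × 12 h = 1.68 kWh
washing machine: Runtime = 0.5 h/day × 31 days = 15.5 h
washing machine: 1.28 kW × 15.5 h = 19.84 kWh
Total energy = 66.79 kWh
Cost = 66.79 × $0.27 = $18.03

$18.03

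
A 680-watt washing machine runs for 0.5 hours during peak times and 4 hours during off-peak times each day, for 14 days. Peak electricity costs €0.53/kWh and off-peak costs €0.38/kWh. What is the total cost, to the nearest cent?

Peak energy = 0.68 kW × 0.5 h × 14 = 4.76 kWh
Off-peak energy = 0.68 kW × 4 h × 14 = 38.08 kWh
Cost = 4.76 × €0.53 + 38.08 × €0.38 = €2.5228 + €14.4704 = €16.99

€16.99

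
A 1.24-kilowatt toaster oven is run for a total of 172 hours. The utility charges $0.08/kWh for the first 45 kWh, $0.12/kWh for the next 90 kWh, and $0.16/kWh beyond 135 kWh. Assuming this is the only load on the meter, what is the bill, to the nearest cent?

$26.92

Energy = 1.24 kW × 172 h = 213.28 kWh
Tier 1 (0–45 kWh): 45 × $0.08 = $3.6
Tier 2 (45–135 kWh): 90 × $0.12 = $10.8
Above 135 kWh: 78.28 × $0.16 = $12.5248
Bill = $26.92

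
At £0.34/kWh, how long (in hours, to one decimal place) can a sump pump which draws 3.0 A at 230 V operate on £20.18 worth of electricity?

Power = 3.0 A × 230 V = 690 W = 0.69 kW
Energy available = £20.18 ÷ £0.34/kWh = 59.3529 kWh
Hours = 59.3529 kWh ÷ 0.69 kW = 86.0 h

86.0 h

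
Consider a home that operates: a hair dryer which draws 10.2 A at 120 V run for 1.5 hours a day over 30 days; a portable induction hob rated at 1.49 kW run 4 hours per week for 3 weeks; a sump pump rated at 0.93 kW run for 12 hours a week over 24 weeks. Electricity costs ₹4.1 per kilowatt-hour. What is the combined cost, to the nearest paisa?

₹1397.28

hair dryer: Power = 10.2 A × 120 V = 1224 W = 1.224 kW
hair dryer: Runtime = 1.5 h/day × 30 days = 45 h
hair dryer: 1.224 kW × 45 h = 55.08 kWh
portable induction hob: Runtime = 4 h/week × 3 weeks = 12 h
portable induction hob: 1.49 kW × 12 h = 17.88 kWh
sump pump: Runtime = 12 h/week × 24 weeks = 288 h
sump pump: 0.93 kW × 288 h = 267.84 kWh
Total energy = 340.8 kWh
Cost = 340.8 × ₹4.1 = ₹1397.28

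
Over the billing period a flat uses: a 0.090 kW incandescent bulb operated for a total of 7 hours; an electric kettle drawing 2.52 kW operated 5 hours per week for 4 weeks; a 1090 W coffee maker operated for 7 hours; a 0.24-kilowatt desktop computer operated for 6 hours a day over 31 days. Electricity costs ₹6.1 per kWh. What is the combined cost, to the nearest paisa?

incandescent bulb: 0.09 kW × 7 h = 0.63 kWh
electric kettle: Runtime = 5 h/week × 4 weeks = 20 h
electric kettle: 2.52 kW × 20 h = 50.4 kWh
coffee maker: 1.09 kW × 7 h = 7.63 kWh
desktop computer: Runtime = 6 h/day × 31 days = 186 h
desktop computer: 0.24 kW × 186 h = 44.64 kWh
Total energy = 103.3 kWh
Cost = 103.3 × ₹6.1 = ₹630.13

₹630.13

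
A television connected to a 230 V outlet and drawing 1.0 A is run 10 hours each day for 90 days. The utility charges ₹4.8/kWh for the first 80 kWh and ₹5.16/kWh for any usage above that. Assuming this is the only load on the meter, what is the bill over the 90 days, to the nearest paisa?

Power = 1.0 A × 230 V = 230 W = 0.23 kW
Runtime = 10 h/day × 90 days = 900 h
Energy = 0.23 kW × 900 h = 207 kWh
Tier 1 (0–80 kWh): 80 × ₹4.8 = ₹384
Above 80 kWh: 127 × ₹5.16 = ₹655.32
Bill = ₹1039.32

₹1039.32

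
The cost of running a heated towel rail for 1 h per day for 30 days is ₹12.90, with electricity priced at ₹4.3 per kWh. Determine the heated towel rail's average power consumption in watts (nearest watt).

100 W

Energy = ₹12.90 ÷ ₹4.3/kWh = 3 kWh
Runtime = 1 h/day × 30 days = 30 h
Power = 3 kWh ÷ 30 h = 0.1 kW = 100 W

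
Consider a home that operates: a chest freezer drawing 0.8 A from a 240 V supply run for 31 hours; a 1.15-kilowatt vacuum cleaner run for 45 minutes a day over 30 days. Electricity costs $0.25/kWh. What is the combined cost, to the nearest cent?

$7.96

chest freezer: Power = 0.8 A × 240 V = 192 W = 0.192 kW
chest freezer: 0.192 kW × 31 h = 5.952 kWh
vacuum cleaner: Runtime = 45 min × 30 = 1350 min = 22.5 h
vacuum cleaner: 1.15 kW × 22.5 h = 25.875 kWh
Total energy = 31.827 kWh
Cost = 31.827 × $0.25 = $7.96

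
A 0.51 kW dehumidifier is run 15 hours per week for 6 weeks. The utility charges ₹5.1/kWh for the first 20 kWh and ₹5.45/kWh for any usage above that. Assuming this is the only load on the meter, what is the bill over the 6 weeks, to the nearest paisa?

₹243.16

Runtime = 15 h/week × 6 weeks = 90 h
Energy = 0.51 kW × 90 h = 45.9 kWh
Tier 1 (0–20 kWh): 20 × ₹5.1 = ₹102
Above 20 kWh: 25.9 × ₹5.45 = ₹141.155
Bill = ₹243.16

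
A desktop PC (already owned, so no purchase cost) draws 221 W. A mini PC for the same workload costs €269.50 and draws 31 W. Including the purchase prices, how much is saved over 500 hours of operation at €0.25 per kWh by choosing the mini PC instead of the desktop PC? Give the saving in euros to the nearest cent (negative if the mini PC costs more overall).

desktop PC: €0.00 + (221/1000) kW × 500 h × €0.25 = €0.00 + €27.625 = €27.625
mini PC: €269.50 + (31/1000) kW × 500 h × €0.25 = €269.50 + €3.875 = €273.375
Saving = €27.625 − €273.375 = −€245.75

-€245.75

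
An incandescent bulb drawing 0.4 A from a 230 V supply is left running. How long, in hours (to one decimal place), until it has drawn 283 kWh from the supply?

3076.1 h

Power = 0.4 A × 230 V = 92 W = 0.092 kW
Hours = 283 kWh ÷ 0.092 kW = 3076.1 h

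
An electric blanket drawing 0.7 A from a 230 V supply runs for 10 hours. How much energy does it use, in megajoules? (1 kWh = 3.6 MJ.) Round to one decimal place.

5.8 MJ

Power = 0.7 A × 230 V = 161 W = 0.161 kW
Energy = 0.161 kW × 10 h = 1.61 kWh
= 1.61 × 3.6 MJ = 5.8 MJ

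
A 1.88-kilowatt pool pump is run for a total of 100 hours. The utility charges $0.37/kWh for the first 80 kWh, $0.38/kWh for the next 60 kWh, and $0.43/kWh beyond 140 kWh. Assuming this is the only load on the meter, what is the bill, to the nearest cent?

$73.04

Energy = 1.88 kW × 100 h = 188 kWh
Tier 1 (0–80 kWh): 80 × $0.37 = $29.6
Tier 2 (80–140 kWh): 60 × $0.38 = $22.8
Above 140 kWh: 48 × $0.43 = $20.64
Bill = $73.04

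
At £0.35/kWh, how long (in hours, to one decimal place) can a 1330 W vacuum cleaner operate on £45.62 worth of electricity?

Energy available = £45.62 ÷ £0.35/kWh = 130.3429 kWh
Hours = 130.3429 kWh ÷ 1.33 kW = 98.0 h

98.0 h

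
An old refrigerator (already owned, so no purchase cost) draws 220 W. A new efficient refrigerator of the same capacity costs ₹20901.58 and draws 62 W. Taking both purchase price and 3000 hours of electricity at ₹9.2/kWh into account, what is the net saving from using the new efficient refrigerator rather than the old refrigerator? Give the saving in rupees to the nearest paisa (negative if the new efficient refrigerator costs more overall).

old refrigerator: ₹0.00 + (220/1000) kW × 3000 h × ₹9.2 = ₹0.00 + ₹6072 = ₹6072
new efficient refrigerator: ₹20901.58 + (62/1000) kW × 3000 h × ₹9.2 = ₹20901.58 + ₹1711.2 = ₹22612.78
Saving = ₹6072 − ₹22612.78 = −₹16540.78

-₹16540.78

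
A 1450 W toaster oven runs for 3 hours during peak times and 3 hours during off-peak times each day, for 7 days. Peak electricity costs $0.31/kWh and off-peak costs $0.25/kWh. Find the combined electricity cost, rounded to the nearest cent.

Peak energy = 1.45 kW × 3 h × 7 = 30.45 kWh
Off-peak energy = 1.45 kW × 3 h × 7 = 30.45 kWh
Cost = 30.45 × $0.31 + 30.45 × $0.25 = $9.4395 + $7.6125 = $17.05

$17.05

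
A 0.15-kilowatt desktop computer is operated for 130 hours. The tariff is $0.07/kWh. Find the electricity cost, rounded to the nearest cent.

Energy = 0.15 kW × 130 h = 19.5 kWh
Cost = 19.5 kWh × $0.07/kWh = $1.37

$1.37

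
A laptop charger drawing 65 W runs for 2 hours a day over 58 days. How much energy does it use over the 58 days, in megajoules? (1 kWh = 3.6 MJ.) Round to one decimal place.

27.1 MJ

Runtime = 2 h/day × 58 days = 116 h
Energy = 0.065 kW × 116 h = 7.54 kWh
= 7.54 × 3.6 MJ = 27.1 MJ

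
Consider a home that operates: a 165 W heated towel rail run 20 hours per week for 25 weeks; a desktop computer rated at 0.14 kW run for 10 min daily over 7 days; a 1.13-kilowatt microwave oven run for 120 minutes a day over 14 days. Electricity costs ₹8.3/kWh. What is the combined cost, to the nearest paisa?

heated towel rail: Runtime = 20 h/week × 25 weeks = 500 h
heated towel rail: 0.165 kW × 500 h = 82.5 kWh
desktop computer: Runtime = 10 min × 7 = 70 min = 1.166666… h
desktop computer: 0.14 kW × 1.166666… h = 0.163333… kWh
microwave oven: Runtime = 120 min × 14 = 1680 min = 28 h
microwave oven: 1.13 kW × 28 h = 31.64 kWh
Total energy = 114.303333… kWh
Cost = 114.303333… × ₹8.3 = ₹948.72

₹948.72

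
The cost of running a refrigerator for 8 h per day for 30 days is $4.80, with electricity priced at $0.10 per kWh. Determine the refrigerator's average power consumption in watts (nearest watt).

Energy = $4.80 ÷ $0.10/kWh = 48 kWh
Runtime = 8 h/day × 30 days = 240 h
Power = 48 kWh ÷ 240 h = 0.2 kW = 200 W

200 W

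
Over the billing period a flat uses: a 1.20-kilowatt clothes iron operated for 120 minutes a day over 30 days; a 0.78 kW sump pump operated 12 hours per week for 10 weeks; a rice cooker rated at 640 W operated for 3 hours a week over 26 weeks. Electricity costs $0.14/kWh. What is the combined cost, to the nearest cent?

clothes iron: Runtime = 120 min × 30 = 3600 min = 60 h
clothes iron: 1.2 kW × 60 h = 72 kWh
sump pump: Runtime = 12 h/week × 10 weeks = 120 h
sump pump: 0.78 kW × 120 h = 93.6 kWh
rice cooker: Runtime = 3 h/week × 26 weeks = 78 h
rice cooker: 0.64 kW × 78 h = 49.92 kWh
Total energy = 215.52 kWh
Cost = 215.52 × $0.14 = $30.17

$30.17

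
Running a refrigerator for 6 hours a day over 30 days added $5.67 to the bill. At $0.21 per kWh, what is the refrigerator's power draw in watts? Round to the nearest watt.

150 W

Energy = $5.67 ÷ $0.21/kWh = 27 kWh
Runtime = 6 h/day × 30 days = 180 h
Power = 27 kWh ÷ 180 h = 0.15 kW = 150 W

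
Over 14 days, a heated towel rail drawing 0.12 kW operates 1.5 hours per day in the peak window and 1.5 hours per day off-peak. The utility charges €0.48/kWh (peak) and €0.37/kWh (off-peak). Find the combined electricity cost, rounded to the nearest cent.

Peak energy = 0.12 kW × 1.5 h × 14 = 2.52 kWh
Off-peak energy = 0.12 kW × 1.5 h × 14 = 2.52 kWh
Cost = 2.52 × €0.48 + 2.52 × €0.37 = €1.2096 + €0.9324 = €2.14

€2.14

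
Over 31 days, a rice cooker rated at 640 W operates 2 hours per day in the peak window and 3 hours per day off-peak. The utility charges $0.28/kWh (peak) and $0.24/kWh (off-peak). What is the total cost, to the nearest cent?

Peak energy = 0.64 kW × 2 h × 31 = 39.68 kWh
Off-peak energy = 0.64 kW × 3 h × 31 = 59.52 kWh
Cost = 39.68 × $0.28 + 59.52 × $0.24 = $11.1104 + $14.2848 = $25.40

$25.40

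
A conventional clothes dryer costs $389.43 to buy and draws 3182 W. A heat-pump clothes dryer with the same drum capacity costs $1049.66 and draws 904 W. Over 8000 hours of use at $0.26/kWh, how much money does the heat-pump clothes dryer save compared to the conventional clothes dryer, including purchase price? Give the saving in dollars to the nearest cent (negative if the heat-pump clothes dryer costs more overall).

conventional clothes dryer: $389.43 + (3182/1000) kW × 8000 h × $0.26 = $389.43 + $6618.56 = $7007.99
heat-pump clothes dryer: $1049.66 + (904/1000) kW × 8000 h × $0.26 = $1049.66 + $1880.32 = $2929.98
Saving = $7007.99 − $2929.98 = $4078.01

$4078.01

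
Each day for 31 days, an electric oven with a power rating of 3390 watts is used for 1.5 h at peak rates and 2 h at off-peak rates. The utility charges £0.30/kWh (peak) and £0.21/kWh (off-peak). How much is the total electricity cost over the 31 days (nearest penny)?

Peak energy = 3.39 kW × 1.5 h × 31 = 157.635 kWh
Off-peak energy = 3.39 kW × 2 h × 31 = 210.18 kWh
Cost = 157.635 × £0.30 + 210.18 × £0.21 = £47.2905 + £44.1378 = £91.43

£91.43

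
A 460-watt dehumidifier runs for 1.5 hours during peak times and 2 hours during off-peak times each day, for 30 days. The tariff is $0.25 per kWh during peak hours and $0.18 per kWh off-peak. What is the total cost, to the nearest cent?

Peak energy = 0.46 kW × 1.5 h × 30 = 20.7 kWh
Off-peak energy = 0.46 kW × 2 h × 30 = 27.6 kWh
Cost = 20.7 × $0.25 + 27.6 × $0.18 = $5.175 + $4.968 = $10.14

$10.14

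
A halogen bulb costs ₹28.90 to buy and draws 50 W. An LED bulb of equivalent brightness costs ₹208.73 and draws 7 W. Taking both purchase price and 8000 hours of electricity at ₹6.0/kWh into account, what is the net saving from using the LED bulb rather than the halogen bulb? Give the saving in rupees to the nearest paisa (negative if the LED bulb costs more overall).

₹1884.17

halogen bulb: ₹28.90 + (50/1000) kW × 8000 h × ₹6.0 = ₹28.90 + ₹2400 = ₹2428.9
LED bulb: ₹208.73 + (7/1000) kW × 8000 h × ₹6.0 = ₹208.73 + ₹336 = ₹544.73
Saving = ₹2428.9 − ₹544.73 = ₹1884.17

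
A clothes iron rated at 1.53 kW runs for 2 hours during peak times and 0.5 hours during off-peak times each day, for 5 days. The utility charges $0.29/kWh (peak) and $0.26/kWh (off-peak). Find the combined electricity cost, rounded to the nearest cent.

$5.43

Peak energy = 1.53 kW × 2 h × 5 = 15.3 kWh
Off-peak energy = 1.53 kW × 0.5 h × 5 = 3.825 kWh
Cost = 15.3 × $0.29 + 3.825 × $0.26 = $4.437 + $0.9945 = $5.43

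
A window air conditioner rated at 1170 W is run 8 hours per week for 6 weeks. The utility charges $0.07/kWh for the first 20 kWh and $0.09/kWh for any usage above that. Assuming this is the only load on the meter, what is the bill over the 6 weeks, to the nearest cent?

$4.65

Runtime = 8 h/week × 6 weeks = 48 h
Energy = 1.17 kW × 48 h = 56.16 kWh
Tier 1 (0–20 kWh): 20 × $0.07 = $1.4
Above 20 kWh: 36.16 × $0.09 = $3.2544
Bill = $4.65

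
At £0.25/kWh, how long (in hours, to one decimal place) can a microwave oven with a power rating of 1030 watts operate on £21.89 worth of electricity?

85.0 h

Energy available = £21.89 ÷ £0.25/kWh = 87.56 kWh
Hours = 87.56 kWh ÷ 1.03 kW = 85.0 h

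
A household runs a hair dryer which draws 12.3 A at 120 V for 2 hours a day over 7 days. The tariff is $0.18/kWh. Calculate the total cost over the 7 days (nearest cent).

$3.72

Power = 12.3 A × 120 V = 1476 W = 1.476 kW
Runtime = 2 h/day × 7 days = 14 h
Energy = 1.476 kW × 14 h = 20.664 kWh
Cost = 20.664 kWh × $0.18/kWh = $3.72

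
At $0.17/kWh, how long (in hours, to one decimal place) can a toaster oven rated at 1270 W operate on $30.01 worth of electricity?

139.0 h

Energy available = $30.01 ÷ $0.17/kWh = 176.5294 kWh
Hours = 176.5294 kWh ÷ 1.27 kW = 139.0 h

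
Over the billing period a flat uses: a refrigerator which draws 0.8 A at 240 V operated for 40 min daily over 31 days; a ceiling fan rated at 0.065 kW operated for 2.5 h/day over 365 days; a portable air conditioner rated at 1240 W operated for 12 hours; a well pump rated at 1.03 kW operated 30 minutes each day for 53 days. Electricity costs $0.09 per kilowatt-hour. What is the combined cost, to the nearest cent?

refrigerator: Power = 0.8 A × 240 V = 192 W = 0.192 kW
refrigerator: Runtime = 40 min × 31 = 1240 min = 20.666666… h
refrigerator: 0.192 kW × 20.666666… h = 3.968 kWh
ceiling fan: Runtime = 2.5 h/day × 365 days = 912.5 h
ceiling fan: 0.065 kW × 912.5 h = 59.3125 kWh
portable air conditioner: 1.24 kW × 12 h = 14.88 kWh
well pump: Runtime = 30 min × 53 = 1590 min = 26.5 h
well pump: 1.03 kW × 26.5 h = 27.295 kWh
Total energy = 105.4555 kWh
Cost = 105.4555 × $0.09 = $9.49

$9.49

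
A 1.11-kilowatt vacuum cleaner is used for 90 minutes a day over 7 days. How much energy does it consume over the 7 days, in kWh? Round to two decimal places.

11.66 kWh

Runtime = 90 min × 7 = 630 min = 10.5 h
Energy = 1.11 kW × 10.5 h = 11.655 kWh ≈ 11.66 kWh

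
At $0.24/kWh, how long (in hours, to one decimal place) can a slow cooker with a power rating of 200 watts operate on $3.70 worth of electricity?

77.1 h

Energy available = $3.70 ÷ $0.24/kWh = 15.4167 kWh
Hours = 15.4167 kWh ÷ 0.2 kW = 77.1 h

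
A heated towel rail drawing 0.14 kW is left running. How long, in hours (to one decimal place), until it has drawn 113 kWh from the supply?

Hours = 113 kWh ÷ 0.14 kW = 807.1 h

807.1 h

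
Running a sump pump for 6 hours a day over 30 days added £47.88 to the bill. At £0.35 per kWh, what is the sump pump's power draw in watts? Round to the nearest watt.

760 W

Energy = £47.88 ÷ £0.35/kWh = 136.8 kWh
Runtime = 6 h/day × 30 days = 180 h
Power = 136.8 kWh ÷ 180 h = 0.76 kW = 760 W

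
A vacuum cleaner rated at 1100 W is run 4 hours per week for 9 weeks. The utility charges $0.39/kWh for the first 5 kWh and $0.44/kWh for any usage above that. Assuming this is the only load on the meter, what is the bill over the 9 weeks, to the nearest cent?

Runtime = 4 h/week × 9 weeks = 36 h
Energy = 1.1 kW × 36 h = 39.6 kWh
Tier 1 (0–5 kWh): 5 × $0.39 = $1.95
Above 5 kWh: 34.6 × $0.44 = $15.224
Bill = $17.17

$17.17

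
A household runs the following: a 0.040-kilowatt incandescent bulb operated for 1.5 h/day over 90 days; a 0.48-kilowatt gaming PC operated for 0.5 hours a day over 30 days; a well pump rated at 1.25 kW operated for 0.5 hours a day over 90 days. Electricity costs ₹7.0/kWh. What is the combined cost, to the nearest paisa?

₹481.95

incandescent bulb: Runtime = 1.5 h/day × 90 days = 135 h
incandescent bulb: 0.04 kW × 135 h = 5.4 kWh
gaming PC: Runtime = 0.5 h/day × 30 days = 15 h
gaming PC: 0.48 kW × 15 h = 7.2 kWh
well pump: Runtime = 0.5 h/day × 90 days = 45 h
well pump: 1.25 kW × 45 h = 56.25 kWh
Total energy = 68.85 kWh
Cost = 68.85 × ₹7.0 = ₹481.95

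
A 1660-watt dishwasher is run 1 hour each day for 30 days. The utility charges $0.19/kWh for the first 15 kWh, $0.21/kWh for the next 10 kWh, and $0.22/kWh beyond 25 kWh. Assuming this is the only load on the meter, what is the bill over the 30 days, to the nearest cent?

Runtime = 1 h/day × 30 days = 30 h
Energy = 1.66 kW × 30 h = 49.8 kWh
Tier 1 (0–15 kWh): 15 × $0.19 = $2.85
Tier 2 (15–25 kWh): 10 × $0.21 = $2.1
Above 25 kWh: 24.8 × $0.22 = $5.456
Bill = $10.41

$10.41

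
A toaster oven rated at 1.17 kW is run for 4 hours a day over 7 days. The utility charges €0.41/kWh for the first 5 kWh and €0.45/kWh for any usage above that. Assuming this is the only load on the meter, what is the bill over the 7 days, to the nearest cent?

€14.54

Runtime = 4 h/day × 7 days = 28 h
Energy = 1.17 kW × 28 h = 32.76 kWh
Tier 1 (0–5 kWh): 5 × €0.41 = €2.05
Above 5 kWh: 27.76 × €0.45 = €12.492
Bill = €14.54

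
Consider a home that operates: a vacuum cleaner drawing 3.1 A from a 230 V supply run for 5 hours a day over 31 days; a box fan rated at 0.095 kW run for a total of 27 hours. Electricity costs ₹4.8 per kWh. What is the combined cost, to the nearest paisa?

vacuum cleaner: Power = 3.1 A × 230 V = 713 W = 0.713 kW
vacuum cleaner: Runtime = 5 h/day × 31 days = 155 h
vacuum cleaner: 0.713 kW × 155 h = 110.515 kWh
box fan: 0.095 kW × 27 h = 2.565 kWh
Total energy = 113.08 kWh
Cost = 113.08 × ₹4.8 = ₹542.78

₹542.78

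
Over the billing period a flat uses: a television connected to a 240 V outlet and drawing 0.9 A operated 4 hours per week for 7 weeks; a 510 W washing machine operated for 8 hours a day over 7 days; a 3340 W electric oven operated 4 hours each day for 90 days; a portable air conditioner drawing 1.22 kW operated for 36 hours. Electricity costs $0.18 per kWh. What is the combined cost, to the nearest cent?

television: Power = 0.9 A × 240 V = 216 W = 0.216 kW
television: Runtime = 4 h/week × 7 weeks = 28 h
television: 0.216 kW × 28 h = 6.048 kWh
washing machine: Runtime = 8 h/day × 7 days = 56 h
washing machine: 0.51 kW × 56 h = 28.56 kWh
electric oven: Runtime = 4 h/day × 90 days = 360 h
electric oven: 3.34 kW × 360 h = 1202.4 kWh
portable air conditioner: 1.22 kW × 36 h = 43.92 kWh
Total energy = 1280.928 kWh
Cost = 1280.928 × $0.18 = $230.57

$230.57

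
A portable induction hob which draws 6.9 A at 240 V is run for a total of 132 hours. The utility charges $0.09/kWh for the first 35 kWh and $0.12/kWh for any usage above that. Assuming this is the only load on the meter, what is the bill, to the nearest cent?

$25.18

Power = 6.9 A × 240 V = 1656 W = 1.656 kW
Energy = 1.656 kW × 132 h = 218.592 kWh
Tier 1 (0–35 kWh): 35 × $0.09 = $3.15
Above 35 kWh: 183.592 × $0.12 = $22.03104
Bill = $25.18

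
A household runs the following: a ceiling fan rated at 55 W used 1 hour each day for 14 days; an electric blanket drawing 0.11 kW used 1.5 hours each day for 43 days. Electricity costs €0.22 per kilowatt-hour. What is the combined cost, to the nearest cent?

ceiling fan: Runtime = 1 h/day × 14 days = 14 h
ceiling fan: 0.055 kW × 14 h = 0.77 kWh
electric blanket: Runtime = 1.5 h/day × 43 days = 64.5 h
electric blanket: 0.11 kW × 64.5 h = 7.095 kWh
Total energy = 7.865 kWh
Cost = 7.865 × €0.22 = €1.73

€1.73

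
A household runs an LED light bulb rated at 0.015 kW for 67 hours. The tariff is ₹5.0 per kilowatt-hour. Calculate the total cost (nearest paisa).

₹5.03

Energy = 0.015 kW × 67 h = 1.005 kWh
Cost = 1.005 kWh × ₹5.0/kWh = ₹5.03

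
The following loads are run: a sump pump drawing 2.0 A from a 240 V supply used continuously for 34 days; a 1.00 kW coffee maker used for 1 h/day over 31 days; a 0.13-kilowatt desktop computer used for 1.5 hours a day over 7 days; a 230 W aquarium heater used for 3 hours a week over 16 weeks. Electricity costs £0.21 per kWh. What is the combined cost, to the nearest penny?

£91.37

sump pump: Power = 2.0 A × 240 V = 480 W = 0.48 kW
sump pump: Runtime = 24 h × 34 = 816 h
sump pump: 0.48 kW × 816 h = 391.68 kWh
coffee maker: Runtime = 1 h/day × 31 days = 31 h
coffee maker: 1 kW × 31 h = 31 kWh
desktop computer: Runtime = 1.5 h/day × 7 days = 10.5 h
desktop computer: 0.13 kW × 10.5 h = 1.365 kWh
aquarium heater: Runtime = 3 h/week × 16 weeks = 48 h
aquarium heater: 0.23 kW × 48 h = 11.04 kWh
Total energy = 435.085 kWh
Cost = 435.085 × £0.21 = £91.37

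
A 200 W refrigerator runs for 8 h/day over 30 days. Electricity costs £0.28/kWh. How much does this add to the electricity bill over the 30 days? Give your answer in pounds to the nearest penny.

Runtime = 8 h/day × 30 days = 240 h
Energy = 0.2 kW × 240 h = 48 kWh
Cost = 48 kWh × £0.28/kWh = £13.44

£13.44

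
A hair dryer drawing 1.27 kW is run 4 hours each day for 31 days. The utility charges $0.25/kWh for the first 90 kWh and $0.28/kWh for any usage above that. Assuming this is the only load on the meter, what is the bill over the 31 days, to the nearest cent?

$41.39

Runtime = 4 h/day × 31 days = 124 h
Energy = 1.27 kW × 124 h = 157.48 kWh
Tier 1 (0–90 kWh): 90 × $0.25 = $22.5
Above 90 kWh: 67.48 × $0.28 = $18.8944
Bill = $41.39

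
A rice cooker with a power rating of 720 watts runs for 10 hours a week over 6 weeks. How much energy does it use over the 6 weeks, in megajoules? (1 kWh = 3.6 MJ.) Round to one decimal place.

155.5 MJ

Runtime = 10 h/week × 6 weeks = 60 h
Energy = 0.72 kW × 60 h = 43.2 kWh
= 43.2 × 3.6 MJ = 155.5 MJ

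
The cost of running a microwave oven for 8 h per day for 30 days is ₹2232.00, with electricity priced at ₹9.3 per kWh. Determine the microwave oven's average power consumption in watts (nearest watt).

Energy = ₹2232.00 ÷ ₹9.3/kWh = 240 kWh
Runtime = 8 h/day × 30 days = 240 h
Power = 240 kWh ÷ 240 h = 1 kW = 1000 W

1000 W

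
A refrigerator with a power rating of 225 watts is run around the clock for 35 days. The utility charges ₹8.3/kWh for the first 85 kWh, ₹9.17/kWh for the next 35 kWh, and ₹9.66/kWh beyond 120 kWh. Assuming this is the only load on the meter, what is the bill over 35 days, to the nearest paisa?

Runtime = 24 h × 35 = 840 h
Energy = 0.225 kW × 840 h = 189 kWh
Tier 1 (0–85 kWh): 85 × ₹8.3 = ₹705.5
Tier 2 (85–120 kWh): 35 × ₹9.17 = ₹320.95
Above 120 kWh: 69 × ₹9.66 = ₹666.54
Bill = ₹1692.99

₹1692.99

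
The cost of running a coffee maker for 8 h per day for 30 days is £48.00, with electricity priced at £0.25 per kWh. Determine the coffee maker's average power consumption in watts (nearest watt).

800 W

Energy = £48.00 ÷ £0.25/kWh = 192 kWh
Runtime = 8 h/day × 30 days = 240 h
Power = 192 kWh ÷ 240 h = 0.8 kW = 800 W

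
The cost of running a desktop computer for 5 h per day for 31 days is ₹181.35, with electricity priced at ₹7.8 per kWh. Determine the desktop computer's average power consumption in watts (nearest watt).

Energy = ₹181.35 ÷ ₹7.8/kWh = 23.25 kWh
Runtime = 5 h/day × 31 days = 155 h
Power = 23.25 kWh ÷ 155 h = 0.15 kW = 150 W

150 W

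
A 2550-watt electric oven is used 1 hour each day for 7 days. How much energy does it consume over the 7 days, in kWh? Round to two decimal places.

Runtime = 1 h/day × 7 days = 7 h
Energy = 2.55 kW × 7 h = 17.85 kWh

17.85 kWh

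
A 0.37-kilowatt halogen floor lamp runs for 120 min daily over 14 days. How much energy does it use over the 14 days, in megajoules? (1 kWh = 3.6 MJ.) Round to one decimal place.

Runtime = 120 min × 14 = 1680 min = 28 h
Energy = 0.37 kW × 28 h = 10.36 kWh
= 10.36 × 3.6 MJ = 37.3 MJ

37.3 MJ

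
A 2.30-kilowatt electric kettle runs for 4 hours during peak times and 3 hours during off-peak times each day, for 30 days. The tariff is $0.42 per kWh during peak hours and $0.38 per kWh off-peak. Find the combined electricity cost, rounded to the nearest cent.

$194.58

Peak energy = 2.3 kW × 4 h × 30 = 276 kWh
Off-peak energy = 2.3 kW × 3 h × 30 = 207 kWh
Cost = 276 × $0.42 + 207 × $0.38 = $115.92 + $78.66 = $194.58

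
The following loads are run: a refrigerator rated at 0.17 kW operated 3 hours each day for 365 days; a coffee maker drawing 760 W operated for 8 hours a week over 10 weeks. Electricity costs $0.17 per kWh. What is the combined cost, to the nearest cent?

refrigerator: Runtime = 3 h/day × 365 days = 1095 h
refrigerator: 0.17 kW × 1095 h = 186.15 kWh
coffee maker: Runtime = 8 h/week × 10 weeks = 80 h
coffee maker: 0.76 kW × 80 h = 60.8 kWh
Total energy = 246.95 kWh
Cost = 246.95 × $0.17 = $41.98

$41.98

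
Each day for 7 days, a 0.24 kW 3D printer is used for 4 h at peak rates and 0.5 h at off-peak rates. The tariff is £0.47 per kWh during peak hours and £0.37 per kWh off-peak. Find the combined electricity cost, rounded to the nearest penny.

£3.47

Peak energy = 0.24 kW × 4 h × 7 = 6.72 kWh
Off-peak energy = 0.24 kW × 0.5 h × 7 = 0.84 kWh
Cost = 6.72 × £0.47 + 0.84 × £0.37 = £3.1584 + £0.3108 = £3.47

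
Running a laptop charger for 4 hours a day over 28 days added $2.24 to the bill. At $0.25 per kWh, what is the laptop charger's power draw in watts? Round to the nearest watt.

80 W

Energy = $2.24 ÷ $0.25/kWh = 8.96 kWh
Runtime = 4 h/day × 28 days = 112 h
Power = 8.96 kWh ÷ 112 h = 0.08 kW = 80 W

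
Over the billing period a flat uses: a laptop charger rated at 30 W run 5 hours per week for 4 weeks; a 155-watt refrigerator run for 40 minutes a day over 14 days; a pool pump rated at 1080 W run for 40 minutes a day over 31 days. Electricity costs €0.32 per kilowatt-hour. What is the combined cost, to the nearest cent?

€7.80

laptop charger: Runtime = 5 h/week × 4 weeks = 20 h
laptop charger: 0.03 kW × 20 h = 0.6 kWh
refrigerator: Runtime = 40 min × 14 = 560 min = 9.333333… h
refrigerator: 0.155 kW × 9.333333… h = 1.446666… kWh
pool pump: Runtime = 40 min × 31 = 1240 min = 20.666666… h
pool pump: 1.08 kW × 20.666666… h = 22.32 kWh
Total energy = 24.366666… kWh
Cost = 24.366666… × €0.32 = €7.80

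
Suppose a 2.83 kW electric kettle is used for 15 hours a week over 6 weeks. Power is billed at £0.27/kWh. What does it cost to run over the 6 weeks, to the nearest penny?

£68.77

Runtime = 15 h/week × 6 weeks = 90 h
Energy = 2.83 kW × 90 h = 254.7 kWh
Cost = 254.7 kWh × £0.27/kWh = £68.77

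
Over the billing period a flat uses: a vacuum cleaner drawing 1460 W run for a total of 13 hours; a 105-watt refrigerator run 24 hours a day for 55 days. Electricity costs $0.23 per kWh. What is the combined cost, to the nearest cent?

vacuum cleaner: 1.46 kW × 13 h = 18.98 kWh
refrigerator: Runtime = 24 h × 55 = 1320 h
refrigerator: 0.105 kW × 1320 h = 138.6 kWh
Total energy = 157.58 kWh
Cost = 157.58 × $0.23 = $36.24

$36.24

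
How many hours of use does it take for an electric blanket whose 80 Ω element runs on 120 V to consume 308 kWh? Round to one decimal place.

1711.1 h

Power = V²/R = 120²/80 = 180 W = 0.18 kW
Hours = 308 kWh ÷ 0.18 kW = 1711.1 h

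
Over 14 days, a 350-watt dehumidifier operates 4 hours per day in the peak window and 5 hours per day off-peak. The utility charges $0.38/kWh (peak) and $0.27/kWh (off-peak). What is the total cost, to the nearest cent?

$14.06

Peak energy = 0.35 kW × 4 h × 14 = 19.6 kWh
Off-peak energy = 0.35 kW × 5 h × 14 = 24.5 kWh
Cost = 19.6 × $0.38 + 24.5 × $0.27 = $7.448 + $6.615 = $14.06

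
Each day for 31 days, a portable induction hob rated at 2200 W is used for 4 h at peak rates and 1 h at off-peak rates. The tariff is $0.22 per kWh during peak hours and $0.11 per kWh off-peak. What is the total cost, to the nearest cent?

$67.52

Peak energy = 2.2 kW × 4 h × 31 = 272.8 kWh
Off-peak energy = 2.2 kW × 1 h × 31 = 68.2 kWh
Cost = 272.8 × $0.22 + 68.2 × $0.11 = $60.016 + $7.502 = $67.52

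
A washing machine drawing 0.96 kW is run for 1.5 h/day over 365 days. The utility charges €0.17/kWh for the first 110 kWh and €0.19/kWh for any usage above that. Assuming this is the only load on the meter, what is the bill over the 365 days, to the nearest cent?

€97.66

Runtime = 1.5 h/day × 365 days = 547.5 h
Energy = 0.96 kW × 547.5 h = 525.6 kWh
Tier 1 (0–110 kWh): 110 × €0.17 = €18.7
Above 110 kWh: 415.6 × €0.19 = €78.964
Bill = €97.66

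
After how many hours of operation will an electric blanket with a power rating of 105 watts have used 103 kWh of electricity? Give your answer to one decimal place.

Hours = 103 kWh ÷ 0.105 kW = 981.0 h

981.0 h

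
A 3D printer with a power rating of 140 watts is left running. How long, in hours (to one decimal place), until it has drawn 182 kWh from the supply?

1300.0 h

Hours = 182 kWh ÷ 0.14 kW = 1300.0 h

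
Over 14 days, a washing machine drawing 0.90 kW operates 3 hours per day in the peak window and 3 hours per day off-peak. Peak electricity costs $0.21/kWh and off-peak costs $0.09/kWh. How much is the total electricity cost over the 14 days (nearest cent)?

$11.34

Peak energy = 0.9 kW × 3 h × 14 = 37.8 kWh
Off-peak energy = 0.9 kW × 3 h × 14 = 37.8 kWh
Cost = 37.8 × $0.21 + 37.8 × $0.09 = $7.938 + $3.402 = $11.34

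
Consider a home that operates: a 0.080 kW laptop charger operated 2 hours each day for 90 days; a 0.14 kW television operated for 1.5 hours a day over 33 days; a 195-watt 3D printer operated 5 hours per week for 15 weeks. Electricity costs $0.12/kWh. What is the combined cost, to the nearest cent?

laptop charger: Runtime = 2 h/day × 90 days = 180 h
laptop charger: 0.08 kW × 180 h = 14.4 kWh
television: Runtime = 1.5 h/day × 33 days = 49.5 h
television: 0.14 kW × 49.5 h = 6.93 kWh
3D printer: Runtime = 5 h/week × 15 weeks = 75 h
3D printer: 0.195 kW × 75 h = 14.625 kWh
Total energy = 35.955 kWh
Cost = 35.955 × $0.12 = $4.31

$4.31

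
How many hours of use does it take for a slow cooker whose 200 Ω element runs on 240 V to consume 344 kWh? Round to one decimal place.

Power = V²/R = 240²/200 = 288 W = 0.288 kW
Hours = 344 kWh ÷ 0.288 kW = 1194.4 h

1194.4 h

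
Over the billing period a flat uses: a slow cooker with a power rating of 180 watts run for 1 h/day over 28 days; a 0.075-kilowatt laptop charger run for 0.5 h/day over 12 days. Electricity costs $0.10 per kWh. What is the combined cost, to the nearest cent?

slow cooker: Runtime = 1 h/day × 28 days = 28 h
slow cooker: 0.18 kW × 28 h = 5.04 kWh
laptop charger: Runtime = 0.5 h/day × 12 days = 6 h
laptop charger: 0.075 kW × 6 h = 0.45 kWh
Total energy = 5.49 kWh
Cost = 5.49 × $0.10 = $0.55

$0.55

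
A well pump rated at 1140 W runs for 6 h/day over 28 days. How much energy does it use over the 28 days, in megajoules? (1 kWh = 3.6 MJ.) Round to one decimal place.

689.5 MJ

Runtime = 6 h/day × 28 days = 168 h
Energy = 1.14 kW × 168 h = 191.52 kWh
= 191.52 × 3.6 MJ = 689.5 MJ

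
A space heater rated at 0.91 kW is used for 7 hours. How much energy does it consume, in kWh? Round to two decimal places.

6.37 kWh

Energy = 0.91 kW × 7 h = 6.37 kWh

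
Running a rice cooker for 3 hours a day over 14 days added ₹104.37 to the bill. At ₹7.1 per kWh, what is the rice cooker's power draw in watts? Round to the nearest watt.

350 W

Energy = ₹104.37 ÷ ₹7.1/kWh = 14.7 kWh
Runtime = 3 h/day × 14 days = 42 h
Power = 14.7 kWh ÷ 42 h = 0.35 kW = 350 W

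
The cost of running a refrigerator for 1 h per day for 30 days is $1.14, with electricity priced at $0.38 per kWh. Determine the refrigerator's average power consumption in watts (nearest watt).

100 W

Energy = $1.14 ÷ $0.38/kWh = 3 kWh
Runtime = 1 h/day × 30 days = 30 h
Power = 3 kWh ÷ 30 h = 0.1 kW = 100 W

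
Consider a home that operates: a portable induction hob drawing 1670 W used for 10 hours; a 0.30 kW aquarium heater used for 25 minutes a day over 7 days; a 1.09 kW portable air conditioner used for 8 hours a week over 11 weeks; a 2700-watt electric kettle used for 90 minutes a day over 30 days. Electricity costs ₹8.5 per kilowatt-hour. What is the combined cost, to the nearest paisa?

portable induction hob: 1.67 kW × 10 h = 16.7 kWh
aquarium heater: Runtime = 25 min × 7 = 175 min = 2.916666… h
aquarium heater: 0.3 kW × 2.916666… h = 0.875 kWh
portable air conditioner: Runtime = 8 h/week × 11 weeks = 88 h
portable air conditioner: 1.09 kW × 88 h = 95.92 kWh
electric kettle: Runtime = 90 min × 30 = 2700 min = 45 h
electric kettle: 2.7 kW × 45 h = 121.5 kWh
Total energy = 234.995 kWh
Cost = 234.995 × ₹8.5 = ₹1997.46

₹1997.46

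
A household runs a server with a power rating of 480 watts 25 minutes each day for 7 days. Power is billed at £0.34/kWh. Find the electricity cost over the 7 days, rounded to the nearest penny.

£0.48

Runtime = 25 min × 7 = 175 min = 2.916666… h
Energy = 0.48 kW × 2.916666… h = 1.4 kWh
Cost = 1.4 kWh × £0.34/kWh = £0.48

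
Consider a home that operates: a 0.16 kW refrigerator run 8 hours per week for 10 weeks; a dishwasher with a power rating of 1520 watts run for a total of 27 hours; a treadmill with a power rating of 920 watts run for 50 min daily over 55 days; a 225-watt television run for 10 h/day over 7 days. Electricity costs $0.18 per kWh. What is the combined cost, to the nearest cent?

refrigerator: Runtime = 8 h/week × 10 weeks = 80 h
refrigerator: 0.16 kW × 80 h = 12.8 kWh
dishwasher: 1.52 kW × 27 h = 41.04 kWh
treadmill: Runtime = 50 min × 55 = 2750 min = 45.833333… h
treadmill: 0.92 kW × 45.833333… h = 42.166666… kWh
television: Runtime = 10 h/day × 7 days = 70 h
television: 0.225 kW × 70 h = 15.75 kWh
Total energy = 111.756666… kWh
Cost = 111.756666… × $0.18 = $20.12

$20.12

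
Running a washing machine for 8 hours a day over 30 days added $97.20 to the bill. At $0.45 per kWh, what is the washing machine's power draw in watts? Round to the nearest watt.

900 W

Energy = $97.20 ÷ $0.45/kWh = 216 kWh
Runtime = 8 h/day × 30 days = 240 h
Power = 216 kWh ÷ 240 h = 0.9 kW = 900 W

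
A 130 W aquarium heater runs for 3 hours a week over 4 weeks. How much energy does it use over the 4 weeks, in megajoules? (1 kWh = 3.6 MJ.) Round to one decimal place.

5.6 MJ

Runtime = 3 h/week × 4 weeks = 12 h
Energy = 0.13 kW × 12 h = 1.56 kWh
= 1.56 × 3.6 MJ = 5.6 MJ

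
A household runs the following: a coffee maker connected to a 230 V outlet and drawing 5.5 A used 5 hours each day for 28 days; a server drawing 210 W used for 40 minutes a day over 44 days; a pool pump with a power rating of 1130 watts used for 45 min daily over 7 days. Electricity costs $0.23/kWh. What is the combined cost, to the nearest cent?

coffee maker: Power = 5.5 A × 230 V = 1265 W = 1.265 kW
coffee maker: Runtime = 5 h/day × 28 days = 140 h
coffee maker: 1.265 kW × 140 h = 177.1 kWh
server: Runtime = 40 min × 44 = 1760 min = 29.333333… h
server: 0.21 kW × 29.333333… h = 6.16 kWh
pool pump: Runtime = 45 min × 7 = 315 min = 5.25 h
pool pump: 1.13 kW × 5.25 h = 5.9325 kWh
Total energy = 189.1925 kWh
Cost = 189.1925 × $0.23 = $43.51

$43.51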